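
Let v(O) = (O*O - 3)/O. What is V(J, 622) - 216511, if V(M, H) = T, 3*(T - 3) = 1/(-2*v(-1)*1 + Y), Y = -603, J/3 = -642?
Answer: -394261069/1821 ≈ -2.1651e+5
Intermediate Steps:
J = -1926 (J = 3*(-642) = -1926)
v(O) = (-3 + O**2)/O (v(O) = (O**2 - 3)/O = (-3 + O**2)/O)
T = 5462/1821 (T = 3 + 1/(3*(-2*(-1 - 3/(-1))*1 - 603)) = 3 + 1/(3*(-2*(-1 - 3*(-1))*1 - 603)) = 3 + 1/(3*(-2*(-1 + 3)*1 - 603)) = 3 + 1/(3*(-2*2*1 - 603)) = 3 + 1/(3*(-4*1 - 603)) = 3 + 1/(3*(-4 - 603)) = 3 + (1/3)/(-607) = 3 + (1/3)*(-1/607) = 3 - 1/1821 = 5462/1821 ≈ 2.9995)
V(M, H) = 5462/1821
V(J, 622) - 216511 = 5462/1821 - 216511 = -394261069/1821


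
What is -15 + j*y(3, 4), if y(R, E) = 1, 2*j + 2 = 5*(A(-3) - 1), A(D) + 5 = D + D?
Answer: -46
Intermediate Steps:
A(D) = -5 + 2*D (A(D) = -5 + (D + D) = -5 + 2*D)
j = -31 (j = -1 + (5*((-5 + 2*(-3)) - 1))/2 = -1 + (5*((-5 - 6) - 1))/2 = -1 + (5*(-11 - 1))/2 = -1 + (5*(-12))/2 = -1 + (½)*(-60) = -1 - 30 = -31)
-15 + j*y(3, 4) = -15 - 31*1 = -15 - 31 = -46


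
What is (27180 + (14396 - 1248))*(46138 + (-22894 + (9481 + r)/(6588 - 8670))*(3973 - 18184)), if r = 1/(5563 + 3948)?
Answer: 43316823971988144928/3300317 ≈ 1.3125e+13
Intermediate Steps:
r = 1/9511 ≈ 0.00010514
(27180 + (14396 - 1248))*(46138 + (-22894 + (9481 + r)/(6588 - 8670))*(3973 - 18184)) = (27180 + (14396 - 1248))*(46138 + (-22894 + (9481 + 1/9511)/(6588 - 8670))*(3973 - 18184)) = (27180 + 13148)*(46138 + (-22894 + (90173792/9511)/(-2082))*(-14211)) = 40328*(46138 + (-22894 + (90173792/9511)*(-1/2082))*(-14211)) = 40328*(46138 + (-22894 - 45086896/9900951)*(-14211)) = 40328*(46138 - 226717459090/9900951*(-14211)) = 40328*(46138 + 1073960603709330/3300317) = 40328*(1074112873735076/3300317) = 43316823971988144928/3300317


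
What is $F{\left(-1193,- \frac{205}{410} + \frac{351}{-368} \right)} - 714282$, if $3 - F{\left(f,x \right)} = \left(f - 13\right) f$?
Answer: $-2153037$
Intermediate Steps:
$F{\left(f,x \right)} = 3 - f \left(-13 + f\right)$ ($F{\left(f,x \right)} = 3 - \left(f - 13\right) f = 3 - \left(-13 + f\right) f = 3 - f \left(-13 + f\right)$)
$F{\left(-1193,- \frac{205}{410} + \frac{351}{-368} \right)} - 714282 = \left(3 - \left(-1193\right)^{2} + 13 \left(-1193\right)\right) - 714282 = \left(3 - 1423249 - 15509\right) - 714282 = -1438755 - 714282 = -2153037$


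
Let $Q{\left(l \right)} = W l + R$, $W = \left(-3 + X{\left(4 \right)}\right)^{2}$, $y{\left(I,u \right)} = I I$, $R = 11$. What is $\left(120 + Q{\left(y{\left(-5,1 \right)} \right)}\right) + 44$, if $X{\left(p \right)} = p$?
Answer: $200$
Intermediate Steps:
$y{\left(I,u \right)} = I^{2}$
$W = 1$ ($W = \left(-3 + 4\right)^{2} = 1^{2} = 1$)
$Q{\left(l \right)} = 11 + l$ ($Q{\left(l \right)} = 1 l + 11 = l + 11 = 11 + l$)
$\left(120 + Q{\left(y{\left(-5,1 \right)} \right)}\right) + 44 = \left(120 + \left(11 + \left(-5\right)^{2}\right)\right) + 44 = \left(120 + \left(11 + 25\right)\right) + 44 = \left(120 + 36\right) + 44 = 156 + 44 = 200$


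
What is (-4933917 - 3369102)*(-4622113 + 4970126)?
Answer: -2889558551247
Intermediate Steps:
(-4933917 - 3369102)*(-4622113 + 4970126) = -8303019*348013 = -2889558551247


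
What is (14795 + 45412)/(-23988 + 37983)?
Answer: 20069/4665 ≈ 4.3020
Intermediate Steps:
(14795 + 45412)/(-23988 + 37983) = 60207/13995 = 60207*(1/13995) = 20069/4665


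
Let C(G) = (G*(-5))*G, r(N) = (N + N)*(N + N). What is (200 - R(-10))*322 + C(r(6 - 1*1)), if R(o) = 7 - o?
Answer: 8926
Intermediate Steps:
r(N) = 4*N² (r(N) = (2*N)*(2*N) = 4*N²)
C(G) = -5*G² (C(G) = (-5*G)*G = -5*G²)
(200 - R(-10))*322 + C(r(6 - 1*1)) = (200 - (7 - 1*(-10)))*322 - 5*16*(6 - 1*1)⁴ = (200 - (7 + 10))*322 - 5*16*(6 - 1)⁴ = (200 - 1*17)*322 - 5*(4*5²)² = (200 - 17)*322 - 5*(4*25)² = 183*322 - 5*100² = 58926 - 5*10000 = 58926 - 50000 = 8926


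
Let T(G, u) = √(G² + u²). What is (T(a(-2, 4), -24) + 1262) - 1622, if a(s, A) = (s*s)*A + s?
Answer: -360 + 2*√193 ≈ -332.22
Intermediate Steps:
a(s, A) = s + A*s² (a(s, A) = s²*A + s = A*s² + s = s + A*s²)
(T(a(-2, 4), -24) + 1262) - 1622 = (√((-2*(1 + 4*(-2)))² + (-24)²) + 1262) - 1622 = (√((-2*(1 - 8))² + 576) + 1262) - 1622 = (√((-2*(-7))² + 576) + 1262) - 1622 = (√(14² + 576) + 1262) - 1622 = (√(196 + 576) + 1262) - 1622 = (√772 + 1262) - 1622 = (2*√193 + 1262) - 1622 = (1262 + 2*√193) - 1622 = -360 + 2*√193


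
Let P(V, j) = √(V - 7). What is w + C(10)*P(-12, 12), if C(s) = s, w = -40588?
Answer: -40588 + 10*I*√19 ≈ -40588.0 + 43.589*I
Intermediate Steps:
P(V, j) = √(-7 + V)
w + C(10)*P(-12, 12) = -40588 + 10*√(-7 - 12) = -40588 + 10*√(-19) = -40588 + 10*(I*√19) = -40588 + 10*I*√19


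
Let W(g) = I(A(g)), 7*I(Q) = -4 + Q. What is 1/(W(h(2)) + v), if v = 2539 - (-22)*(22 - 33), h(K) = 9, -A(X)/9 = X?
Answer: 7/15994 ≈ 0.00043766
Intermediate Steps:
A(X) = -9*X
I(Q) = -4/7 + Q/7 (I(Q) = (-4 + Q)/7 = -4/7 + Q/7)
W(g) = -4/7 - 9*g/7 (W(g) = -4/7 + (-9*g)/7 = -4/7 - 9*g/7)
v = 2297 (v = 2539 - (-22)*(-11) = 2539 - 1*242 = 2539 - 242 = 2297)
1/(W(h(2)) + v) = 1/((-4/7 - 9/7*9) + 2297) = 1/((-4/7 - 81/7) + 2297) = 1/(-85/7 + 2297) = 1/(15994/7) = 7/15994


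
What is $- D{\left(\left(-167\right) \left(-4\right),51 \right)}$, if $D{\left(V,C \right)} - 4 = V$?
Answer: $-672$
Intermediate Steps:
$D{\left(V,C \right)} = 4 + V$
$- D{\left(\left(-167\right) \left(-4\right),51 \right)} = - (4 - -668) = - (4 + 668) = \left(-1\right) 672 = -672$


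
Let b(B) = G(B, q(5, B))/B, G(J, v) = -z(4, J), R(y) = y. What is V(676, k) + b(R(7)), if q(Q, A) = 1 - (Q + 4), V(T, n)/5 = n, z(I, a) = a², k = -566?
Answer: -2837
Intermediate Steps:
V(T, n) = 5*n
q(Q, A) = -3 - Q (q(Q, A) = 1 - (4 + Q) = 1 + (-4 - Q) = -3 - Q)
G(J, v) = -J²
b(B) = -B (b(B) = (-B²)/B = -B)
V(676, k) + b(R(7)) = 5*(-566) - 1*7 = -2830 - 7 = -2837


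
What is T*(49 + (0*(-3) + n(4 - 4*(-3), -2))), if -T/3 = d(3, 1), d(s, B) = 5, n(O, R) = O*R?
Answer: -255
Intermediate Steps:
T = -15 (T = -3*5 = -15)
T*(49 + (0*(-3) + n(4 - 4*(-3), -2))) = -15*(49 + (0*(-3) + (4 - 4*(-3))*(-2))) = -15*(49 + (0 + (4 + 12)*(-2))) = -15*(49 + (0 + 16*(-2))) = -15*(49 + (0 - 32)) = -15*(49 - 32) = -15*17 = -255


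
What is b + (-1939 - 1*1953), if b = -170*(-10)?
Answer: -2192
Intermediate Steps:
b = 1700
b + (-1939 - 1*1953) = 1700 + (-1939 - 1*1953) = 1700 + (-1939 - 1953) = 1700 - 3892 = -2192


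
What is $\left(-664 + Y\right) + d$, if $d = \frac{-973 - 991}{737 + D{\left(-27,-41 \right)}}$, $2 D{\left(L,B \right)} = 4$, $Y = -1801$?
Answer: $- \frac{1823599}{739} \approx -2467.7$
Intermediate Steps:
$D{\left(L,B \right)} = 2$ ($D{\left(L,B \right)} = \frac{1}{2} \cdot 4 = 2$)
$d = - \frac{1964}{739}$ ($d = \frac{-973 - 991}{737 + 2} = - \frac{1964}{739} \approx -2.6576$)
$\left(-664 + Y\right) + d = \left(-664 - 1801\right) - \frac{1964}{739} = -2465 - \frac{1964}{739} = - \frac{1823599}{739}$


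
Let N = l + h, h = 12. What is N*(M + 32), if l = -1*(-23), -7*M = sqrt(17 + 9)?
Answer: 1120 - 5*sqrt(26) ≈ 1094.5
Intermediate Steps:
M = -sqrt(26)/7 (M = -sqrt(17 + 9)/7 = -sqrt(26)/7 ≈ -0.72843)
l = 23
N = 35 (N = 23 + 12 = 35)
N*(M + 32) = 35*(-sqrt(26)/7 + 32) = 35*(32 - sqrt(26)/7) = 1120 - 5*sqrt(26)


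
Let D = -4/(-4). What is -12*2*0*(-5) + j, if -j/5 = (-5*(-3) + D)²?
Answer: -1280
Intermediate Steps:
D = 1 (D = -4*(-¼) = 1)
j = -1280 (j = -5*(-5*(-3) + 1)² = -5*(15 + 1)² = -5*16² = -5*256 = -1280)
-12*2*0*(-5) + j = -12*2*0*(-5) - 1280 = -0*(-5) - 1280 = -12*0 - 1280 = 0 - 1280 = -1280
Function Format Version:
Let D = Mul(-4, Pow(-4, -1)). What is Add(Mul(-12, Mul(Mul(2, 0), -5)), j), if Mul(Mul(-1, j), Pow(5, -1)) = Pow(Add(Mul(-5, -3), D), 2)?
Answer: -1280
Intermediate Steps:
D = 1 (D = Mul(-4, Rational(-1, 4)) = 1)
j = -1280 (j = Mul(-5, Pow(Add(Mul(-5, -3), 1), 2)) = Mul(-5, Pow(Add(15, 1), 2)) = Mul(-5, Pow(16, 2)) = Mul(-5, 256) = -1280)
Add(Mul(-12, Mul(Mul(2, 0), -5)), j) = Add(Mul(-12, Mul(Mul(2, 0), -5)), -1280) = Add(Mul(-12, Mul(0, -5)), -1280) = Add(Mul(-12, 0), -1280) = Add(0, -1280) = -1280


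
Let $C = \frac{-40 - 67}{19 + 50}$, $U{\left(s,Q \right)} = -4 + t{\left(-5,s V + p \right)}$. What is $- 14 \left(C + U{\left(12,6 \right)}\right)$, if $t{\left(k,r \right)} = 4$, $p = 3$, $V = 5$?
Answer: $\frac{1498}{69} \approx 21.71$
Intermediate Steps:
$U{\left(s,Q \right)} = 0$ ($U{\left(s,Q \right)} = -4 + 4 = 0$)
$C = - \frac{107}{69} \approx -1.5507$
$- 14 \left(C + U{\left(12,6 \right)}\right) = - 14 \left(- \frac{107}{69} + 0\right) = \left(-14\right) \left(- \frac{107}{69}\right) = \frac{1498}{69}$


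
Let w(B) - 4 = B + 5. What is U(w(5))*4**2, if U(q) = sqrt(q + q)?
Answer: 32*sqrt(7) ≈ 84.664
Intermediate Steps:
w(B) = 9 + B (w(B) = 4 + (B + 5) = 4 + (5 + B) = 9 + B)
U(q) = sqrt(2)*sqrt(q) (U(q) = sqrt(2*q) = sqrt(2)*sqrt(q))
U(w(5))*4**2 = (sqrt(2)*sqrt(9 + 5))*4**2 = (sqrt(2)*sqrt(14))*16 = (2*sqrt(7))*16 = 32*sqrt(7)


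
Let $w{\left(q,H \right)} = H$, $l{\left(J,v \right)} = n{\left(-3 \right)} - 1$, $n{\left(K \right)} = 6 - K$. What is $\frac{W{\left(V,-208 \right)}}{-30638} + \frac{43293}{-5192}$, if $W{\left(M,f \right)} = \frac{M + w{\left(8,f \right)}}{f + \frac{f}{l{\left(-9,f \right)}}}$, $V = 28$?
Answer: $- \frac{8621697031}{1033971224} \approx -8.3384$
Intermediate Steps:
$l{\left(J,v \right)} = 8$ ($l{\left(J,v \right)} = \left(6 - -3\right) - 1 = \left(6 + 3\right) - 1 = 9 - 1 = 8$)
$W{\left(M,f \right)} = \frac{8 \left(M + f\right)}{9 f}$ ($W{\left(M,f \right)} = \frac{M + f}{f + \frac{f}{8}} = \frac{M + f}{\frac{9}{8} f} = \left(M + f\right) \frac{8}{9 f} = \frac{8 \left(M + f\right)}{9 f}$)
$\frac{W{\left(V,-208 \right)}}{-30638} + \frac{43293}{-5192} = \frac{\frac{8}{9} \frac{1}{-208} \left(28 - 208\right)}{-30638} + \frac{43293}{-5192} = \frac{8}{9} \left(- \frac{1}{208}\right) \left(-180\right) \left(- \frac{1}{30638}\right) + 43293 \left(- \frac{1}{5192}\right) = \frac{10}{13} \left(- \frac{1}{30638}\right) - \frac{43293}{5192} = - \frac{5}{199147} - \frac{43293}{5192} = - \frac{8621697031}{1033971224}$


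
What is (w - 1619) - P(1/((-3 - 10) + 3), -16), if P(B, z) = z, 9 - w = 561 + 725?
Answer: -2880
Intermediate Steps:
w = -1277 (w = 9 - (561 + 725) = 9 - 1*1286 = 9 - 1286 = -1277)
(w - 1619) - P(1/((-3 - 10) + 3), -16) = (-1277 - 1619) - 1*(-16) = -2896 + 16 = -2880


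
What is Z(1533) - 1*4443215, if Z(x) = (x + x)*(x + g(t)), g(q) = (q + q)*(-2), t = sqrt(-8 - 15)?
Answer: 256963 - 12264*I*sqrt(23) ≈ 2.5696e+5 - 58816.0*I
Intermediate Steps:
t = I*sqrt(23) (t = sqrt(-23) = I*sqrt(23) ≈ 4.7958*I)
g(q) = -4*q (g(q) = (2*q)*(-2) = -4*q)
Z(x) = 2*x*(x - 4*I*sqrt(23)) (Z(x) = (x + x)*(x - 4*I*sqrt(23)) = (2*x)*(x - 4*I*sqrt(23)) = 2*x*(x - 4*I*sqrt(23)))
Z(1533) - 1*4443215 = 2*1533*(1533 - 4*I*sqrt(23)) - 1*4443215 = (4700178 - 12264*I*sqrt(23)) - 4443215 = 256963 - 12264*I*sqrt(23)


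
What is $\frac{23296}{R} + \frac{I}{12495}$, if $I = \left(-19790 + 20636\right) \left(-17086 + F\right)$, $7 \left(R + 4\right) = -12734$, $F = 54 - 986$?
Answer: $- \frac{4680277628}{3796695} \approx -1232.7$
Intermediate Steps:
$F = -932$ ($F = 54 - 986 = -932$)
$R = - \frac{12762}{7}$ ($R = -4 + \frac{1}{7} \left(-12734\right) = -4 - \frac{12734}{7} = - \frac{12762}{7} \approx -1823.1$)
$I = -15243228$ ($I = \left(-19790 + 20636\right) \left(-17086 - 932\right) = 846 \left(-18018\right) = -15243228$)
$\frac{23296}{R} + \frac{I}{12495} = \frac{23296}{- \frac{12762}{7}} - \frac{15243228}{12495} = 23296 \left(- \frac{7}{12762}\right) - \frac{725868}{595} = - \frac{81536}{6381} - \frac{725868}{595} = - \frac{4680277628}{3796695}$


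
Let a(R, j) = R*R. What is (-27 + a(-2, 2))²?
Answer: 529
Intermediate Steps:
a(R, j) = R²
(-27 + a(-2, 2))² = (-27 + (-2)²)² = (-27 + 4)² = (-23)² = 529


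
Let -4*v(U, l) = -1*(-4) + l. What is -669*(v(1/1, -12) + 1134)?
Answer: -759984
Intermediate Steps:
v(U, l) = -1 - l/4 (v(U, l) = -(-1*(-4) + l)/4 = -(4 + l)/4 = -1 - l/4)
-669*(v(1/1, -12) + 1134) = -669*((-1 - 1/4*(-12)) + 1134) = -669*((-1 + 3) + 1134) = -669*(2 + 1134) = -669*1136 = -759984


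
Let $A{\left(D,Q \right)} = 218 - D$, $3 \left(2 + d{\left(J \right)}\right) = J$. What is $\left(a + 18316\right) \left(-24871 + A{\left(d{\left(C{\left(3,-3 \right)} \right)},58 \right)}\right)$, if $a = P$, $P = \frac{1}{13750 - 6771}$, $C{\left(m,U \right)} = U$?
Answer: $- \frac{3150944547250}{6979} \approx -4.5149 \cdot 10^{8}$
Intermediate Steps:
$d{\left(J \right)} = -2 + \frac{J}{3}$
$P = \frac{1}{6979} \approx 0.00014329$
$a = \frac{1}{6979} \approx 0.00014329$
$\left(a + 18316\right) \left(-24871 + A{\left(d{\left(C{\left(3,-3 \right)} \right)},58 \right)}\right) = \left(\frac{1}{6979} + 18316\right) \left(-24871 + \left(218 - \left(-2 + \frac{1}{3} \left(-3\right)\right)\right)\right) = \frac{127827365 \left(-24871 + \left(218 - \left(-2 - 1\right)\right)\right)}{6979} = \frac{127827365 \left(-24871 + \left(218 - -3\right)\right)}{6979} = \frac{127827365 \left(-24871 + \left(218 + 3\right)\right)}{6979} = \frac{127827365 \left(-24871 + 221\right)}{6979} = \frac{127827365}{6979} \left(-24650\right) = - \frac{3150944547250}{6979}$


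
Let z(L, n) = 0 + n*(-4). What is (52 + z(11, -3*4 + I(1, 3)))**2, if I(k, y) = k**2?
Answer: 9216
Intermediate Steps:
z(L, n) = -4*n (z(L, n) = 0 - 4*n = -4*n)
(52 + z(11, -3*4 + I(1, 3)))**2 = (52 - 4*(-3*4 + 1**2))**2 = (52 - 4*(-12 + 1))**2 = (52 - 4*(-11))**2 = (52 + 44)**2 = 96**2 = 9216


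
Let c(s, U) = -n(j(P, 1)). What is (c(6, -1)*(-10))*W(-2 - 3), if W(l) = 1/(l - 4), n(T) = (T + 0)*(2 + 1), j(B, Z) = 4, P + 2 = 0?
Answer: -40/3 ≈ -13.333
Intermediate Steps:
P = -2 (P = -2 + 0 = -2)
n(T) = 3*T (n(T) = T*3 = 3*T)
c(s, U) = -12 (c(s, U) = -3*4 = -1*12 = -12)
W(l) = 1/(-4 + l)
(c(6, -1)*(-10))*W(-2 - 3) = (-12*(-10))/(-4 + (-2 - 3)) = 120/(-4 - 5) = 120/(-9) = 120*(-1/9) = -40/3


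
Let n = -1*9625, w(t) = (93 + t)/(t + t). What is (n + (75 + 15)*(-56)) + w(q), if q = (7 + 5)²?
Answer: -1407761/96 ≈ -14664.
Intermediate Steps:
q = 144 (q = 12² = 144)
w(t) = (93 + t)/(2*t) (w(t) = (93 + t)/((2*t)) = (93 + t)*(1/(2*t)) = (93 + t)/(2*t))
n = -9625
(n + (75 + 15)*(-56)) + w(q) = (-9625 + (75 + 15)*(-56)) + (½)*(93 + 144)/144 = (-9625 + 90*(-56)) + (½)*(1/144)*237 = (-9625 - 5040) + 79/96 = -14665 + 79/96 = -1407761/96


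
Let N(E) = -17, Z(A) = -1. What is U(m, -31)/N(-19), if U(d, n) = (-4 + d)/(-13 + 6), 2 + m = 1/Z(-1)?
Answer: -1/17 ≈ -0.058824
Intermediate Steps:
m = -3 (m = -2 + 1/(-1) = -2 - 1 = -3)
U(d, n) = 4/7 - d/7 (U(d, n) = (-4 + d)/(-7) = (-4 + d)*(-⅐) = 4/7 - d/7)
U(m, -31)/N(-19) = (4/7 - ⅐*(-3))/(-17) = (4/7 + 3/7)*(-1/17) = 1*(-1/17) = -1/17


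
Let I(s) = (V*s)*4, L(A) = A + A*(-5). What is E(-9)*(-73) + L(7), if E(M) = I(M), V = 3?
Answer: 7856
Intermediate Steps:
L(A) = -4*A (L(A) = A - 5*A = -4*A)
I(s) = 12*s (I(s) = (3*s)*4 = 12*s)
E(M) = 12*M
E(-9)*(-73) + L(7) = (12*(-9))*(-73) - 4*7 = -108*(-73) - 28 = 7884 - 28 = 7856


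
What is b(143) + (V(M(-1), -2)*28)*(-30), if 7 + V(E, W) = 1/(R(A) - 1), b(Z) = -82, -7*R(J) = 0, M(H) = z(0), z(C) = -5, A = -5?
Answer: 6638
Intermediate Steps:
M(H) = -5
R(J) = 0 (R(J) = -⅐*0 = 0)
V(E, W) = -8 (V(E, W) = -7 + 1/(0 - 1) = -7 + 1/(-1) = -7 - 1 = -8)
b(143) + (V(M(-1), -2)*28)*(-30) = -82 - 8*28*(-30) = -82 - 224*(-30) = -82 + 6720 = 6638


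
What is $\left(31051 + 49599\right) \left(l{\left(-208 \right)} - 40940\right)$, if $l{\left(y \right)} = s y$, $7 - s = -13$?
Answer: $-3637315000$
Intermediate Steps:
$s = 20$ ($s = 7 - -13 = 7 + 13 = 20$)
$l{\left(y \right)} = 20 y$
$\left(31051 + 49599\right) \left(l{\left(-208 \right)} - 40940\right) = \left(31051 + 49599\right) \left(20 \left(-208\right) - 40940\right) = 80650 \left(-4160 - 40940\right) = 80650 \left(-45100\right) = -3637315000$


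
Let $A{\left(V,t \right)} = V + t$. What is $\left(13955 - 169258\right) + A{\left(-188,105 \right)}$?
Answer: $-155386$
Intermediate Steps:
$\left(13955 - 169258\right) + A{\left(-188,105 \right)} = \left(13955 - 169258\right) + \left(-188 + 105\right) = -155303 - 83 = -155386$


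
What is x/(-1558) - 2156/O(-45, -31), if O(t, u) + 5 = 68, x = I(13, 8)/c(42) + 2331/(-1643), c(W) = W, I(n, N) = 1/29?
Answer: -320088607567/9353487276 ≈ -34.221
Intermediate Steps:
I(n, N) = 1/29
x = -2837515/2001174 (x = (1/29)/42 + 2331/(-1643) = (1/29)*(1/42) + 2331*(-1/1643) = 1/1218 - 2331/1643 = -2837515/2001174 ≈ -1.4179)
O(t, u) = 63 (O(t, u) = -5 + 68 = 63)
x/(-1558) - 2156/O(-45, -31) = -2837515/2001174/(-1558) - 2156/63 = -2837515/2001174*(-1/1558) - 2156*1/63 = 2837515/3117829092 - 308/9 = -320088607567/9353487276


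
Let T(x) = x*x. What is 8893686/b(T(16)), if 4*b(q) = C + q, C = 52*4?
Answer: 4446843/58 ≈ 76670.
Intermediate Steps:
T(x) = x²
C = 208
b(q) = 52 + q/4 (b(q) = (208 + q)/4 = 52 + q/4)
8893686/b(T(16)) = 8893686/(52 + (¼)*16²) = 8893686/(52 + (¼)*256) = 8893686/(52 + 64) = 8893686/116 = 8893686*(1/116) = 4446843/58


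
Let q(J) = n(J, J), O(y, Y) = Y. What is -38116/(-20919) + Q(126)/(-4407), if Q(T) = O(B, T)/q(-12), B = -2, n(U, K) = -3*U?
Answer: 37311999/20486674 ≈ 1.8213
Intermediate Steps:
q(J) = -3*J
Q(T) = T/36 (Q(T) = T/((-3*(-12))) = T/36)
-38116/(-20919) + Q(126)/(-4407) = -38116/(-20919) + ((1/36)*126)/(-4407) = -38116*(-1/20919) + (7/2)*(-1/4407) = 38116/20919 - 7/8814 = 37311999/20486674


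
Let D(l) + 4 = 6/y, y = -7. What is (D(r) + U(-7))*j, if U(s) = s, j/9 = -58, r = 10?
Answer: 43326/7 ≈ 6189.4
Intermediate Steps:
j = -522 (j = 9*(-58) = -522)
D(l) = -34/7 (D(l) = -4 + 6/(-7) = -4 + 6*(-⅐) = -4 - 6/7 = -34/7)
(D(r) + U(-7))*j = (-34/7 - 7)*(-522) = -83/7*(-522) = 43326/7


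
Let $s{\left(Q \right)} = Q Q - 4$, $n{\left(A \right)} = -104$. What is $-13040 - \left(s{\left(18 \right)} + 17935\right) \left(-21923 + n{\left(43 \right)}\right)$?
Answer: $402089845$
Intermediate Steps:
$s{\left(Q \right)} = -4 + Q^{2}$ ($s{\left(Q \right)} = Q^{2} - 4 = -4 + Q^{2}$)
$-13040 - \left(s{\left(18 \right)} + 17935\right) \left(-21923 + n{\left(43 \right)}\right) = -13040 - \left(\left(-4 + 18^{2}\right) + 17935\right) \left(-21923 - 104\right) = -13040 - \left(\left(-4 + 324\right) + 17935\right) \left(-22027\right) = -13040 - \left(320 + 17935\right) \left(-22027\right) = -13040 - 18255 \left(-22027\right) = -13040 - -402102885 = -13040 + 402102885 = 402089845$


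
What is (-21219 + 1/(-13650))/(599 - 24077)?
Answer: 289639351/320474700 ≈ 0.90378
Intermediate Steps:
(-21219 + 1/(-13650))/(599 - 24077) = (-21219 - 1/13650)/(-23478) = -289639351/13650*(-1/23478) = 289639351/320474700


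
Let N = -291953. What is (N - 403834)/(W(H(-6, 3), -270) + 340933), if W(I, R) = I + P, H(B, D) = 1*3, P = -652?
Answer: -231929/113428 ≈ -2.0447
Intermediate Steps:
H(B, D) = 3
W(I, R) = -652 + I (W(I, R) = I - 652 = -652 + I)
(N - 403834)/(W(H(-6, 3), -270) + 340933) = (-291953 - 403834)/((-652 + 3) + 340933) = -695787/(-649 + 340933) = -695787/340284 = -695787*1/340284 = -231929/113428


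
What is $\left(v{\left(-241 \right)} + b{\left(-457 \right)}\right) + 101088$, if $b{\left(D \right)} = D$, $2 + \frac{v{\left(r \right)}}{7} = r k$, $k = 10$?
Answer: $83747$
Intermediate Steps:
$v{\left(r \right)} = -14 + 70 r$ ($v{\left(r \right)} = -14 + 7 r 10 = -14 + 7 \cdot 10 r = -14 + 70 r$)
$\left(v{\left(-241 \right)} + b{\left(-457 \right)}\right) + 101088 = \left(\left(-14 + 70 \left(-241\right)\right) - 457\right) + 101088 = \left(\left(-14 - 16870\right) - 457\right) + 101088 = \left(-16884 - 457\right) + 101088 = -17341 + 101088 = 83747$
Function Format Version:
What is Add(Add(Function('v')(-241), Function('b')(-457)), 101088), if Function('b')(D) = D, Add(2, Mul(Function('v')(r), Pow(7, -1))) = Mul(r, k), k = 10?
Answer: 83747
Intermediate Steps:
Function('v')(r) = Add(-14, Mul(70, r)) (Function('v')(r) = Add(-14, Mul(7, Mul(r, 10))) = Add(-14, Mul(7, Mul(10, r))) = Add(-14, Mul(70, r)))
Add(Add(Function('v')(-241), Function('b')(-457)), 101088) = Add(Add(Add(-14, Mul(70, -241)), -457), 101088) = Add(Add(Add(-14, -16870), -457), 101088) = Add(Add(-16884, -457), 101088) = Add(-17341, 101088) = 83747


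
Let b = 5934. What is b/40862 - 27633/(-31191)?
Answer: 219037840/212421107 ≈ 1.0311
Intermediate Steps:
b/40862 - 27633/(-31191) = 5934/40862 - 27633/(-31191) = 5934*(1/40862) - 27633*(-1/31191) = 2967/20431 + 9211/10397 = 219037840/212421107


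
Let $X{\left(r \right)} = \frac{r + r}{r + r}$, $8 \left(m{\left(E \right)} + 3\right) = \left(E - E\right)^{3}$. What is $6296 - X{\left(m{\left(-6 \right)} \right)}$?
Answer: $6295$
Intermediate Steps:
$m{\left(E \right)} = -3$ ($m{\left(E \right)} = -3 + \frac{\left(E - E\right)^{3}}{8} = -3 + \frac{0^{3}}{8} = -3 + \frac{1}{8} \cdot 0 = -3 + 0 = -3$)
$X{\left(r \right)} = 1$ ($X{\left(r \right)} = \frac{2 r}{2 r} = 2 r \frac{1}{2 r} = 1$)
$6296 - X{\left(m{\left(-6 \right)} \right)} = 6296 - 1 = 6295$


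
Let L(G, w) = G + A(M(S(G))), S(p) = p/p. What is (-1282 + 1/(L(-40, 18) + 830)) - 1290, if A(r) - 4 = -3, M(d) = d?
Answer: -2034451/791 ≈ -2572.0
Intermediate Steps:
S(p) = 1
A(r) = 1 (A(r) = 4 - 3 = 1)
L(G, w) = 1 + G (L(G, w) = G + 1 = 1 + G)
(-1282 + 1/(L(-40, 18) + 830)) - 1290 = (-1282 + 1/((1 - 40) + 830)) - 1290 = (-1282 + 1/(-39 + 830)) - 1290 = (-1282 + 1/791) - 1290 = -1014061/791 - 1290 = -2034451/791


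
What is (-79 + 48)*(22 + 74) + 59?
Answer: -2917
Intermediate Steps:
(-79 + 48)*(22 + 74) + 59 = -31*96 + 59 = -2976 + 59 = -2917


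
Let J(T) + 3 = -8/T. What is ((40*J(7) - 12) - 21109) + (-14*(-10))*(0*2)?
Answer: -149007/7 ≈ -21287.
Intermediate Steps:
J(T) = -3 - 8/T
((40*J(7) - 12) - 21109) + (-14*(-10))*(0*2) = ((40*(-3 - 8/7) - 12) - 21109) + (-14*(-10))*(0*2) = ((40*(-3 - 8*⅐) - 12) - 21109) + 140*0 = ((40*(-3 - 8/7) - 12) - 21109) + 0 = ((40*(-29/7) - 12) - 21109) + 0 = ((-1160/7 - 12) - 21109) + 0 = (-1244/7 - 21109) + 0 = -149007/7 + 0 = -149007/7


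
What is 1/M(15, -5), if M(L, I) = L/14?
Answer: 14/15 ≈ 0.93333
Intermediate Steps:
M(L, I) = L/14 (M(L, I) = L*(1/14) = L/14)
1/M(15, -5) = 1/((1/14)*15) = 1/(15/14) = 14/15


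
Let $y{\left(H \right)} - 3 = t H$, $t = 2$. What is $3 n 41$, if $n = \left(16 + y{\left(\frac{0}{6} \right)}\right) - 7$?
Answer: $1476$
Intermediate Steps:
$y{\left(H \right)} = 3 + 2 H$
$n = 12$ ($n = \left(16 + \left(3 + 2 \cdot \frac{0}{6}\right)\right) - 7 = \left(16 + \left(3 + 2 \cdot 0 \cdot \frac{1}{6}\right)\right) - 7 = \left(16 + \left(3 + 2 \cdot 0\right)\right) - 7 = \left(16 + \left(3 + 0\right)\right) - 7 = \left(16 + 3\right) - 7 = 19 - 7 = 12$)
$3 n 41 = 3 \cdot 12 \cdot 41 = 36 \cdot 41 = 1476$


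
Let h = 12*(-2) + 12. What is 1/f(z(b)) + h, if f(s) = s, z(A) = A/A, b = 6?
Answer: -11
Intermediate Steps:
z(A) = 1
h = -12 (h = -24 + 12 = -12)
1/f(z(b)) + h = 1/1 - 12 = 1 - 12 = -11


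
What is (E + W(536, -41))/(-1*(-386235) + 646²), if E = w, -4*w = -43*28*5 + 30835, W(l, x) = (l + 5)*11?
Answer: -1011/3214204 ≈ -0.00031454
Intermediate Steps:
W(l, x) = 55 + 11*l (W(l, x) = (5 + l)*11 = 55 + 11*l)
w = -24815/4 (w = -(-43*28*5 + 30835)/4 = -(-1204*5 + 30835)/4 = -(-6020 + 30835)/4 = -¼*24815 = -24815/4 ≈ -6203.8)
E = -24815/4 ≈ -6203.8
(E + W(536, -41))/(-1*(-386235) + 646²) = (-24815/4 + (55 + 11*536))/(-1*(-386235) + 646²) = (-24815/4 + (55 + 5896))/(386235 + 417316) = (-24815/4 + 5951)/803551 = -1011/4*1/803551 = -1011/3214204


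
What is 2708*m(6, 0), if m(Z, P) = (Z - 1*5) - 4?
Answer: -8124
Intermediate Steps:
m(Z, P) = -9 + Z (m(Z, P) = (Z - 5) - 4 = (-5 + Z) - 4 = -9 + Z)
2708*m(6, 0) = 2708*(-9 + 6) = 2708*(-3) = -8124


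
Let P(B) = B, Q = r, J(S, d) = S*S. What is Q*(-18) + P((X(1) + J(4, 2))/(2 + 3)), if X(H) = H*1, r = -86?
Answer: 7757/5 ≈ 1551.4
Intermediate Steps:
J(S, d) = S²
X(H) = H
Q = -86
Q*(-18) + P((X(1) + J(4, 2))/(2 + 3)) = -86*(-18) + (1 + 4²)/(2 + 3) = 1548 + (1 + 16)/5 = 1548 + 17*(⅕) = 1548 + 17/5 = 7757/5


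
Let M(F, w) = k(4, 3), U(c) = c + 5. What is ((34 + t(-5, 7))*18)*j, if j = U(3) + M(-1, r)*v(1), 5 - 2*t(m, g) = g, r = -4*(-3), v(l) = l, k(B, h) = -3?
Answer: 2970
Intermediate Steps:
r = 12
U(c) = 5 + c
M(F, w) = -3
t(m, g) = 5/2 - g/2
j = 5 (j = (5 + 3) - 3*1 = 8 - 3 = 5)
((34 + t(-5, 7))*18)*j = ((34 + (5/2 - ½*7))*18)*5 = ((34 + (5/2 - 7/2))*18)*5 = ((34 - 1)*18)*5 = (33*18)*5 = 594*5 = 2970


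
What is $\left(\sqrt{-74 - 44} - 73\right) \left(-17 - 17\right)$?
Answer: $2482 - 34 i \sqrt{118} \approx 2482.0 - 369.33 i$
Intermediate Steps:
$\left(\sqrt{-74 - 44} - 73\right) \left(-17 - 17\right) = \left(\sqrt{-118} - 73\right) \left(-34\right) = \left(i \sqrt{118} - 73\right) \left(-34\right) = \left(-73 + i \sqrt{118}\right) \left(-34\right) = 2482 - 34 i \sqrt{118}$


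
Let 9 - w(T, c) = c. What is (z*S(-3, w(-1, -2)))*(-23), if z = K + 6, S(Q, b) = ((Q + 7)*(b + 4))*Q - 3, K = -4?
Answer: 8418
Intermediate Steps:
w(T, c) = 9 - c
S(Q, b) = -3 + Q*(4 + b)*(7 + Q) (S(Q, b) = ((7 + Q)*(4 + b))*Q - 3 = ((4 + b)*(7 + Q))*Q - 3 = Q*(4 + b)*(7 + Q) - 3 = -3 + Q*(4 + b)*(7 + Q))
z = 2 (z = -4 + 6 = 2)
(z*S(-3, w(-1, -2)))*(-23) = (2*(-3 + 4*(-3)² + 28*(-3) + (9 - 1*(-2))*(-3)² + 7*(-3)*(9 - 1*(-2))))*(-23) = (2*(-3 + 4*9 - 84 + (9 + 2)*9 + 7*(-3)*(9 + 2)))*(-23) = (2*(-3 + 36 - 84 + 11*9 + 7*(-3)*11))*(-23) = (2*(-3 + 36 - 84 + 99 - 231))*(-23) = (2*(-183))*(-23) = -366*(-23) = 8418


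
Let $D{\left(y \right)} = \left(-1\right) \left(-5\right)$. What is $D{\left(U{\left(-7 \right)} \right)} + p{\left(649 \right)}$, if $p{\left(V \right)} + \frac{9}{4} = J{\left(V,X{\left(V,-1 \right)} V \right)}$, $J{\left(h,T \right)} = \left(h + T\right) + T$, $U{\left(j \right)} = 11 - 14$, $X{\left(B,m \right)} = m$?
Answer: $- \frac{2585}{4} \approx -646.25$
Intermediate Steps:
$U{\left(j \right)} = -3$ ($U{\left(j \right)} = 11 - 14 = -3$)
$J{\left(h,T \right)} = h + 2 T$ ($J{\left(h,T \right)} = \left(T + h\right) + T = h + 2 T$)
$D{\left(y \right)} = 5$
$p{\left(V \right)} = - \frac{9}{4} - V$ ($p{\left(V \right)} = - \frac{9}{4} + \left(V + 2 \left(- V\right)\right) = - \frac{9}{4} + \left(V - 2 V\right) = - \frac{9}{4} - V$)
$D{\left(U{\left(-7 \right)} \right)} + p{\left(649 \right)} = 5 - \frac{2605}{4} = - \frac{2585}{4}$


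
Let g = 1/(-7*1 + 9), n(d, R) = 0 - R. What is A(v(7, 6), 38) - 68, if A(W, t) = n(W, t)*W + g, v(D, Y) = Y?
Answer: -591/2 ≈ -295.50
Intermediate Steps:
n(d, R) = -R
g = ½ (g = 1/(-7 + 9) = 1/2 = ½ ≈ 0.50000)
A(W, t) = ½ - W*t (A(W, t) = (-t)*W + ½ = -W*t + ½ = ½ - W*t)
A(v(7, 6), 38) - 68 = (½ - 1*6*38) - 68 = (½ - 228) - 68 = -455/2 - 68 = -591/2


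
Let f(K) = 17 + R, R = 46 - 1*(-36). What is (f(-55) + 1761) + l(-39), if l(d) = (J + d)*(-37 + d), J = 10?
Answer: 4064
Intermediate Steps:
R = 82 (R = 46 + 36 = 82)
f(K) = 99 (f(K) = 17 + 82 = 99)
l(d) = (-37 + d)*(10 + d) (l(d) = (10 + d)*(-37 + d) = (-37 + d)*(10 + d))
(f(-55) + 1761) + l(-39) = (99 + 1761) + (-370 + (-39)² - 27*(-39)) = 1860 + (-370 + 1521 + 1053) = 1860 + 2204 = 4064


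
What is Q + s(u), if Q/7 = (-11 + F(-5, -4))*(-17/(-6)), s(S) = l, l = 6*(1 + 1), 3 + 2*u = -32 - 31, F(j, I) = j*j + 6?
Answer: 1226/3 ≈ 408.67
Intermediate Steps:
F(j, I) = 6 + j**2 (F(j, I) = j**2 + 6 = 6 + j**2)
u = -33 (u = -3/2 + (-32 - 31)/2 = -3/2 + (1/2)*(-63) = -3/2 - 63/2 = -33)
l = 12 (l = 6*2 = 12)
s(S) = 12
Q = 1190/3 (Q = 7*((-11 + (6 + (-5)**2))*(-17/(-6))) = 7*((-11 + (6 + 25))*(-17*(-1/6))) = 7*((-11 + 31)*(17/6)) = 7*(20*(17/6)) = 7*(170/3) = 1190/3 ≈ 396.67)
Q + s(u) = 1190/3 + 12 = 1226/3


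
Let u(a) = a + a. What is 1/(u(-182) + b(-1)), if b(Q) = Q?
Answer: -1/365 ≈ -0.0027397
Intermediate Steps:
u(a) = 2*a
1/(u(-182) + b(-1)) = 1/(2*(-182) - 1) = 1/(-364 - 1) = 1/(-365) = -1/365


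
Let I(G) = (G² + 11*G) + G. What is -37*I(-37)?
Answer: -34225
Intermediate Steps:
I(G) = G² + 12*G
-37*I(-37) = -(-1369)*(12 - 37) = -(-1369)*(-25) = -37*925 = -34225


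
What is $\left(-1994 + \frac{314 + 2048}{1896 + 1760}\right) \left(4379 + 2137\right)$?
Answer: $- \frac{5935833279}{457} \approx -1.2989 \cdot 10^{7}$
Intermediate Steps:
$\left(-1994 + \frac{314 + 2048}{1896 + 1760}\right) \left(4379 + 2137\right) = \left(-1994 + \frac{2362}{3656}\right) 6516 = \left(-1994 + 2362 \cdot \frac{1}{3656}\right) 6516 = \left(-1994 + \frac{1181}{1828}\right) 6516 = \left(- \frac{3643851}{1828}\right) 6516 = - \frac{5935833279}{457}$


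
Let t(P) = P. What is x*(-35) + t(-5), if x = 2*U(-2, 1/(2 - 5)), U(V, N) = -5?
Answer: 345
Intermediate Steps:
x = -10 (x = 2*(-5) = -10)
x*(-35) + t(-5) = -10*(-35) - 5 = 350 - 5 = 345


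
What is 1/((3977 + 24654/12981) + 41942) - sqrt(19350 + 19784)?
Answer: 4327/198699731 - sqrt(39134) ≈ -197.82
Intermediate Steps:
1/((3977 + 24654/12981) + 41942) - sqrt(19350 + 19784) = 1/((3977 + 24654*(1/12981)) + 41942) - sqrt(39134) = 1/((3977 + 8218/4327) + 41942) - sqrt(39134) = 1/(17216697/4327 + 41942) - sqrt(39134) = 1/(198699731/4327) - sqrt(39134) = 4327/198699731 - sqrt(39134)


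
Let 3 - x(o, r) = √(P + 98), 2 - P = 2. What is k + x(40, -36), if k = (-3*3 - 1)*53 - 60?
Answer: -587 - 7*√2 ≈ -596.90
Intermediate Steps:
P = 0 (P = 2 - 1*2 = 2 - 2 = 0)
x(o, r) = 3 - 7*√2 (x(o, r) = 3 - √(0 + 98) = 3 - √98 = 3 - 7*√2)
k = -590 (k = (-9 - 1)*53 - 60 = -10*53 - 60 = -530 - 60 = -590)
k + x(40, -36) = -590 + (3 - 7*√2) = -587 - 7*√2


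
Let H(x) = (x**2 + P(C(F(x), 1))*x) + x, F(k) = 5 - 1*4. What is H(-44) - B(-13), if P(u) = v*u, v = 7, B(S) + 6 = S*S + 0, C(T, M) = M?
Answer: 1421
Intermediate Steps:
F(k) = 1 (F(k) = 5 - 4 = 1)
B(S) = -6 + S**2 (B(S) = -6 + (S*S + 0) = -6 + (S**2 + 0) = -6 + S**2)
P(u) = 7*u
H(x) = x**2 + 8*x (H(x) = (x**2 + (7*1)*x) + x = (x**2 + 7*x) + x = x**2 + 8*x)
H(-44) - B(-13) = -44*(8 - 44) - (-6 + (-13)**2) = -44*(-36) - (-6 + 169) = 1584 - 1*163 = 1584 - 163 = 1421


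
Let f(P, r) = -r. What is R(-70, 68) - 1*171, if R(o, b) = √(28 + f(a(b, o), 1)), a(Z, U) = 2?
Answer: -171 + 3*√3 ≈ -165.80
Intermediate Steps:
R(o, b) = 3*√3 (R(o, b) = √(28 - 1*1) = √(28 - 1) = √27 = 3*√3)
R(-70, 68) - 1*171 = 3*√3 - 1*171 = 3*√3 - 171 = -171 + 3*√3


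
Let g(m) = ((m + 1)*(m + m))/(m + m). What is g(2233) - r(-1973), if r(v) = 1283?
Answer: 951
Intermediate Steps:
g(m) = 1 + m (g(m) = ((1 + m)*(2*m))/((2*m)) = (1/(2*m))*(2*m*(1 + m)) = 1 + m)
g(2233) - r(-1973) = (1 + 2233) - 1*1283 = 2234 - 1283 = 951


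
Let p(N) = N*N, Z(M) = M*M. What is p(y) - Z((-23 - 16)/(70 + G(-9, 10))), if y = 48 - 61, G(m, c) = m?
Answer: 627328/3721 ≈ 168.59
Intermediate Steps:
Z(M) = M²
y = -13
p(N) = N²
p(y) - Z((-23 - 16)/(70 + G(-9, 10))) = (-13)² - ((-23 - 16)/(70 - 9))² = 169 - (-39/61)² = 169 - 1*1521/3721 = 169 - 1521/3721 = 627328/3721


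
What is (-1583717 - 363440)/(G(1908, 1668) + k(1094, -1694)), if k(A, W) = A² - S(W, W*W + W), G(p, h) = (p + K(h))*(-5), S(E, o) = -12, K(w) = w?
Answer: -1947157/1178968 ≈ -1.6516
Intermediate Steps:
G(p, h) = -5*h - 5*p (G(p, h) = (p + h)*(-5) = (h + p)*(-5) = -5*h - 5*p)
k(A, W) = 12 + A² (k(A, W) = A² - 1*(-12) = A² + 12 = 12 + A²)
(-1583717 - 363440)/(G(1908, 1668) + k(1094, -1694)) = (-1583717 - 363440)/((-5*1668 - 5*1908) + (12 + 1094²)) = -1947157/((-8340 - 9540) + (12 + 1196836)) = -1947157/(-17880 + 1196848) = -1947157/1178968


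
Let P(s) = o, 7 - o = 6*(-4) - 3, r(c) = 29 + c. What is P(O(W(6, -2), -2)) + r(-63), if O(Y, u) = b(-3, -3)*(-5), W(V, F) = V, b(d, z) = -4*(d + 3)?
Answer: 0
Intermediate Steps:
b(d, z) = -12 - 4*d (b(d, z) = -4*(3 + d) = -12 - 4*d)
O(Y, u) = 0 (O(Y, u) = (-12 - 4*(-3))*(-5) = (-12 + 12)*(-5) = 0*(-5) = 0)
o = 34 (o = 7 - (6*(-4) - 3) = 7 - (-24 - 3) = 7 - 1*(-27) = 7 + 27 = 34)
P(s) = 34
P(O(W(6, -2), -2)) + r(-63) = 34 + (29 - 63) = 34 - 34 = 0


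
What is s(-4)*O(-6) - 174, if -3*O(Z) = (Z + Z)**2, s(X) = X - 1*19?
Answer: 930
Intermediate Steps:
s(X) = -19 + X (s(X) = X - 19 = -19 + X)
O(Z) = -4*Z**2/3 (O(Z) = -(Z + Z)**2/3 = -4*Z**2/3)
s(-4)*O(-6) - 174 = (-19 - 4)*(-4/3*(-6)**2) - 174 = -(-92)*36/3 - 174 = -23*(-48) - 174 = 1104 - 174 = 930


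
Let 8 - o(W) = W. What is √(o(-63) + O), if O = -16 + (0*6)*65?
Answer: √55 ≈ 7.4162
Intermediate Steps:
o(W) = 8 - W
O = -16 (O = -16 + 0*65 = -16 + 0 = -16)
√(o(-63) + O) = √((8 - 1*(-63)) - 16) = √((8 + 63) - 16) = √(71 - 16) = √55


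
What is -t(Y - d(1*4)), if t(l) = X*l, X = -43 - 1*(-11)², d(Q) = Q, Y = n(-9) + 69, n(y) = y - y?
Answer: 10660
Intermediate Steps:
n(y) = 0
Y = 69 (Y = 0 + 69 = 69)
X = -164 (X = -43 - 1*121 = -43 - 121 = -164)
t(l) = -164*l
-t(Y - d(1*4)) = -(-164)*(69 - 4) = -(-164)*65 = -1*(-10660) = 10660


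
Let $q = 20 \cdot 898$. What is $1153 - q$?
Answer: $-16807$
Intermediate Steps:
$q = 17960$
$1153 - q = 1153 - 17960 = -16807$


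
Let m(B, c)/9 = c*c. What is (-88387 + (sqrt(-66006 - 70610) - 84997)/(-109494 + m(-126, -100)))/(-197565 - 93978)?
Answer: 1722931181/5683339242 + I*sqrt(34154)/2841669621 ≈ 0.30315 + 6.5035e-8*I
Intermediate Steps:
m(B, c) = 9*c**2 (m(B, c) = 9*(c*c) = 9*c**2)
(-88387 + (sqrt(-66006 - 70610) - 84997)/(-109494 + m(-126, -100)))/(-197565 - 93978) = (-88387 + (sqrt(-66006 - 70610) - 84997)/(-109494 + 9*(-100)**2))/(-197565 - 93978) = (-88387 + (sqrt(-136616) - 84997)/(-109494 + 9*10000))/(-291543) = (-88387 + (2*I*sqrt(34154) - 84997)/(-109494 + 90000))*(-1/291543) = (-88387 + (-84997 + 2*I*sqrt(34154))/(-19494))*(-1/291543) = (-88387 + (-84997 + 2*I*sqrt(34154))*(-1/19494))*(-1/291543) = (-88387 + (84997/19494 - I*sqrt(34154)/9747))*(-1/291543) = (-1722931181/19494 - I*sqrt(34154)/9747)*(-1/291543) = 1722931181/5683339242 + I*sqrt(34154)/2841669621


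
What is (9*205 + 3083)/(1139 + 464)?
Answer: 704/229 ≈ 3.0742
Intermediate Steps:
(9*205 + 3083)/(1139 + 464) = (1845 + 3083)/1603 = 4928*(1/1603) = 704/229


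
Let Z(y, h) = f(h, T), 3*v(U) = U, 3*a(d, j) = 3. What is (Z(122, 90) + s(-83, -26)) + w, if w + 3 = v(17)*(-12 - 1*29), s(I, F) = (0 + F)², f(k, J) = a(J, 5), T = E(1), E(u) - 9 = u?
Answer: 1325/3 ≈ 441.67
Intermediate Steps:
E(u) = 9 + u
a(d, j) = 1 (a(d, j) = (⅓)*3 = 1)
T = 10 (T = 9 + 1 = 10)
f(k, J) = 1
v(U) = U/3
s(I, F) = F²
Z(y, h) = 1
w = -706/3 (w = -3 + ((⅓)*17)*(-12 - 1*29) = -3 + 17*(-12 - 29)/3 = -3 + (17/3)*(-41) = -3 - 697/3 = -706/3 ≈ -235.33)
(Z(122, 90) + s(-83, -26)) + w = (1 + (-26)²) - 706/3 = (1 + 676) - 706/3 = 677 - 706/3 = 1325/3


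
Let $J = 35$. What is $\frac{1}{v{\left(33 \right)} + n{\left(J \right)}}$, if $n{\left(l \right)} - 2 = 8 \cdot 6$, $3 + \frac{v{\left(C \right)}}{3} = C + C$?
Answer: $\frac{1}{239} \approx 0.0041841$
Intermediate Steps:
$v{\left(C \right)} = -9 + 6 C$ ($v{\left(C \right)} = -9 + 3 \left(C + C\right) = -9 + 3 \cdot 2 C = -9 + 6 C$)
$n{\left(l \right)} = 50$ ($n{\left(l \right)} = 2 + 8 \cdot 6 = 2 + 48 = 50$)
$\frac{1}{v{\left(33 \right)} + n{\left(J \right)}} = \frac{1}{\left(-9 + 6 \cdot 33\right) + 50} = \frac{1}{\left(-9 + 198\right) + 50} = \frac{1}{189 + 50} = \frac{1}{239}$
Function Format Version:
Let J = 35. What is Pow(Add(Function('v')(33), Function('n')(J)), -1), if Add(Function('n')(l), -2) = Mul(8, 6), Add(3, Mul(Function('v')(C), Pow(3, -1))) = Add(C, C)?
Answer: Rational(1, 239) ≈ 0.0041841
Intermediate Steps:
Function('v')(C) = Add(-9, Mul(6, C)) (Function('v')(C) = Add(-9, Mul(3, Add(C, C))) = Add(-9, Mul(3, Mul(2, C))) = Add(-9, Mul(6, C)))
Function('n')(l) = 50 (Function('n')(l) = Add(2, Mul(8, 6)) = Add(2, 48) = 50)
Pow(Add(Function('v')(33), Function('n')(J)), -1) = Pow(Add(Add(-9, Mul(6, 33)), 50), -1) = Pow(Add(Add(-9, 198), 50), -1) = Pow(Add(189, 50), -1) = Pow(239, -1) = Rational(1, 239)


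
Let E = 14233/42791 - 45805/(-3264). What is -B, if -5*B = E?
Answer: 2006498267/698349120 ≈ 2.8732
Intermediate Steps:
E = 2006498267/139669824 (E = 14233*(1/42791) - 45805*(-1/3264) = 14233/42791 + 45805/3264 = 2006498267/139669824 ≈ 14.366)
B = -2006498267/698349120 (B = -⅕*2006498267/139669824 = -2006498267/698349120 ≈ -2.8732)
-B = -1*(-2006498267/698349120) = 2006498267/698349120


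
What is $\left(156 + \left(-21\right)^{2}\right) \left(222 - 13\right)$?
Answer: $124773$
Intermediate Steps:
$\left(156 + \left(-21\right)^{2}\right) \left(222 - 13\right) = \left(156 + 441\right) 209 = 597 \cdot 209 = 124773$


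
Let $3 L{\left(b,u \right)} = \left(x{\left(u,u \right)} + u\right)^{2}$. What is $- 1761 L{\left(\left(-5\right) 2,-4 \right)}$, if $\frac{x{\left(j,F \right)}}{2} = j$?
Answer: $-84528$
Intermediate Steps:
$x{\left(j,F \right)} = 2 j$
$L{\left(b,u \right)} = 3 u^{2}$ ($L{\left(b,u \right)} = \frac{\left(2 u + u\right)^{2}}{3} = \frac{\left(3 u\right)^{2}}{3} = \frac{9 u^{2}}{3} = 3 u^{2}$)
$- 1761 L{\left(\left(-5\right) 2,-4 \right)} = - 1761 \cdot 3 \left(-4\right)^{2} = - 1761 \cdot 3 \cdot 16 = \left(-1761\right) 48 = -84528$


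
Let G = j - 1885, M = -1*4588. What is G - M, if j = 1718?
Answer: 4421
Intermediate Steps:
M = -4588
G = -167 (G = 1718 - 1885 = -167)
G - M = -167 - 1*(-4588) = -167 + 4588 = 4421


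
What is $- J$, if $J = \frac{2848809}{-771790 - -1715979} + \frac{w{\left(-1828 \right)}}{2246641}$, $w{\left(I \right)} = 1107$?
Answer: $- \frac{6401296317792}{2121253719149} \approx -3.0177$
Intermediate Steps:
$J = \frac{6401296317792}{2121253719149}$ ($J = \frac{2848809}{-771790 - -1715979} + \frac{1107}{2246641} = \frac{2848809}{-771790 + 1715979} + 1107 \cdot \frac{1}{2246641} = \frac{2848809}{944189} + \frac{1107}{2246641} = \frac{6401296317792}{2121253719149} \approx 3.0177$)
$- J = \left(-1\right) \frac{6401296317792}{2121253719149} = - \frac{6401296317792}{2121253719149}$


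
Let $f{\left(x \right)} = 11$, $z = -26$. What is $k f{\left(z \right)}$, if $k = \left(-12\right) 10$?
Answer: $-1320$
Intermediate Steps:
$k = -120$
$k f{\left(z \right)} = \left(-120\right) 11 = -1320$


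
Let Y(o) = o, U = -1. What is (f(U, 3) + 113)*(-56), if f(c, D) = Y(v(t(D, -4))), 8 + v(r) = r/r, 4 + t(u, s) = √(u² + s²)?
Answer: -5936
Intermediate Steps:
t(u, s) = -4 + √(s² + u²) (t(u, s) = -4 + √(u² + s²) = -4 + √(s² + u²))
v(r) = -7 (v(r) = -8 + r/r = -8 + 1 = -7)
f(c, D) = -7
(f(U, 3) + 113)*(-56) = (-7 + 113)*(-56) = 106*(-56) = -5936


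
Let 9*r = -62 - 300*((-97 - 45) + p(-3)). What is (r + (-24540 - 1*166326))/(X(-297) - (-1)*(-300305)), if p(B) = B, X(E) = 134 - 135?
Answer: 837178/1351377 ≈ 0.61950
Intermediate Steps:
X(E) = -1
r = 43438/9 (r = (-62 - 300*((-97 - 45) - 3))/9 = (-62 - 300*(-142 - 3))/9 = (-62 - 300*(-145))/9 = (-62 + 43500)/9 = (1/9)*43438 = 43438/9 ≈ 4826.4)
(r + (-24540 - 1*166326))/(X(-297) - (-1)*(-300305)) = (43438/9 + (-24540 - 1*166326))/(-1 - (-1)*(-300305)) = (43438/9 + (-24540 - 166326))/(-1 - 1*300305) = (43438/9 - 190866)/(-1 - 300305) = -1674356/9/(-300306) = -1674356/9*(-1/300306) = 837178/1351377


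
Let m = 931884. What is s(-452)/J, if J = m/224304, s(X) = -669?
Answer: -12504948/77657 ≈ -161.03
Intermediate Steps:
J = 77657/18692 (J = 931884/224304 = 931884*(1/224304) = 77657/18692 ≈ 4.1546)
s(-452)/J = -669/77657/18692 = -669*18692/77657 = -12504948/77657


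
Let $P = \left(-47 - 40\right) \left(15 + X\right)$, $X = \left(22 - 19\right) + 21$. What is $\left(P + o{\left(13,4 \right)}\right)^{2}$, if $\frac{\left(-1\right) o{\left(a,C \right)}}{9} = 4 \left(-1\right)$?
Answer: $11269449$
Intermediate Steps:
$X = 24$ ($X = 3 + 21 = 24$)
$o{\left(a,C \right)} = 36$ ($o{\left(a,C \right)} = - 9 \cdot 4 \left(-1\right) = \left(-9\right) \left(-4\right) = 36$)
$P = -3393$ ($P = \left(-47 - 40\right) \left(15 + 24\right) = \left(-87\right) 39 = -3393$)
$\left(P + o{\left(13,4 \right)}\right)^{2} = \left(-3393 + 36\right)^{2} = \left(-3357\right)^{2} = 11269449$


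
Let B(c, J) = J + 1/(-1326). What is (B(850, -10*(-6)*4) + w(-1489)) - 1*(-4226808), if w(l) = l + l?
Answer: 5601116819/1326 ≈ 4.2241e+6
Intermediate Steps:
w(l) = 2*l
B(c, J) = -1/1326 + J (B(c, J) = J - 1/1326 = -1/1326 + J)
(B(850, -10*(-6)*4) + w(-1489)) - 1*(-4226808) = ((-1/1326 - 10*(-6)*4) + 2*(-1489)) - 1*(-4226808) = ((-1/1326 + 60*4) - 2978) + 4226808 = ((-1/1326 + 240) - 2978) + 4226808 = (318239/1326 - 2978) + 4226808 = -3630589/1326 + 4226808 = 5601116819/1326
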